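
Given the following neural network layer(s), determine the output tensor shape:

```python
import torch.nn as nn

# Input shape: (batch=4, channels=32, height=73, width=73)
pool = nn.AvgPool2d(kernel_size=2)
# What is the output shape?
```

Input: (4, 32, 73, 73) -> Output: (4, 32, 36, 36)

Answer: (4, 32, 36, 36)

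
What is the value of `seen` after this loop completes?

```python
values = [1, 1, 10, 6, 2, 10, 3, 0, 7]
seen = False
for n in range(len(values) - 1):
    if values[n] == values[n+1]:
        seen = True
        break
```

Check consecutive duplicates in [1, 1, 10, 6, 2, 10, 3, 0, 7]
`seen` takes the values: False → True

Answer: True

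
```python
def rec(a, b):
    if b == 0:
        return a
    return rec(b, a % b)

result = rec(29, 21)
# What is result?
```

rec(29, 21) -> rec(21, 8) -> rec(8, 5) -> rec(5, 3) -> rec(3, 2) -> rec(2, 1) -> rec(1, 0) -> 1

Answer: 1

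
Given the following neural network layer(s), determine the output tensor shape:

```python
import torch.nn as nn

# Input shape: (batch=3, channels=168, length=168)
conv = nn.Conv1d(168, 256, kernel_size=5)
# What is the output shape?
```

Input: (3, 168, 168) -> Output: (3, 256, 164)

Answer: (3, 256, 164)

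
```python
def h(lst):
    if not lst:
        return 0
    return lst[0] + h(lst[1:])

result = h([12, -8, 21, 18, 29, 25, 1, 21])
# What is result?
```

12 + (-8) + 21 + 18 + 29 + 25 + 1 + 21 + 0 = 119

Answer: 119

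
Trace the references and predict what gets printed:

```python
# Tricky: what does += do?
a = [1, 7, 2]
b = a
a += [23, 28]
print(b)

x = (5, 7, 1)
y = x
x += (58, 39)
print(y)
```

Key concept: += behavior differs for mutable vs immutable.
Step by step:
`a = [1, 7, 2]` → a = [1, 7, 2]
`b = a` → b = [1, 7, 2] (same object as a)
`a += [23, 28]` → a = [1, 7, 2, 23, 28] (same object as b); b = [1, 7, 2, 23, 28] (same object as a)
`print(b)` → prints [1, 7, 2, 23, 28]
`x = (5, 7, 1)` → x = (5, 7, 1)
`y = x` → y = (5, 7, 1)
`x += (58, 39)` → x = (5, 7, 1, 58, 39)
`print(y)` → prints (5, 7, 1)

Answer:
[1, 7, 2, 23, 28]
(5, 7, 1)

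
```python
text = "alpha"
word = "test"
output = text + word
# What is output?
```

Trace:
`text = "alpha"` → text = 'alpha'
`word = "test"` → word = 'test'
`output = text + word` → output = 'alphatest'
So output = 'alphatest'

Answer: 'alphatest'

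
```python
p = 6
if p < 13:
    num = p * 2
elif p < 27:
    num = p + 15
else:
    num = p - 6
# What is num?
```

Trace:
`p = 6` → p = 6
`if p < 13: ...` → p < 13 is True → num = 12
So num = 12

Answer: 12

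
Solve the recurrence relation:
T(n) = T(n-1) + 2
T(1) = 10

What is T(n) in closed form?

Unrolling: T(n) = T(1) + 2·(n-1) = 10 + 2(n-1) = 2n + 8.

Answer: T(n) = 2n + 8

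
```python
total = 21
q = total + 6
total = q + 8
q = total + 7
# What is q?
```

Trace:
`total = 21` → total = 21
`q = total + 6` → q = 27
`total = q + 8` → total = 35
`q = total + 7` → q = 42
So q = 42

Answer: 42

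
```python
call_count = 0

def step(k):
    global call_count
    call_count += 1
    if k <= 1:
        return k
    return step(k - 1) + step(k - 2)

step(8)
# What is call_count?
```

Calls(k) = 1 + Calls(k-1) + Calls(k-2); Calls(0)=Calls(1)=1. For k=8 this gives 67.

Answer: 67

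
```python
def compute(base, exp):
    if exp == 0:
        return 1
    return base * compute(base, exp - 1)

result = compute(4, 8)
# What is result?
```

compute(4, 8) = 4 * 4 * 4 * 4 * 4 * 4 * 4 * 4 = 65536

Answer: 65536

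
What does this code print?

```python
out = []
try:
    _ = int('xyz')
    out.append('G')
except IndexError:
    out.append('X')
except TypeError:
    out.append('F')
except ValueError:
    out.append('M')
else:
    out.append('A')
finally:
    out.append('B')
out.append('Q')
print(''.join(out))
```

Execution trace: 'M' (except ValueError) → 'B' (finally) → 'Q' (after the try/except). Output: MBQ

Answer: MBQ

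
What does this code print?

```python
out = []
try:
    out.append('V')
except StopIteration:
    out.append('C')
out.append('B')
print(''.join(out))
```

Execution trace: 'V' (try body, no exception) → 'B' (after the try/except). Output: VB

Answer: VB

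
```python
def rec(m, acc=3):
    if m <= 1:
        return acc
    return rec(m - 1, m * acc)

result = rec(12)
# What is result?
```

Accumulator trace (n, acc): (12, 3) -> (11, 36) -> (10, 396) -> (9, 3960) -> (8, 35640) -> (7, 285120) -> (6, 1995840) -> (5, 11975040) -> (4, 59875200) -> (3, 239500800) -> (2, 718502400) -> (1, 1437004800) -> return 1437004800

Answer: 1437004800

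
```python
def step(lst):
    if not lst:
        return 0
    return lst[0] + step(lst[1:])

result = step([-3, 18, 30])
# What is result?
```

(-3) + 18 + 30 + 0 = 45

Answer: 45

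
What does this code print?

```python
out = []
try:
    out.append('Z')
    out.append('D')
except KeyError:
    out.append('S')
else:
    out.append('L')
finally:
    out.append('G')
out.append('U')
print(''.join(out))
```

Execution trace: 'Z' (try body) → 'D' (try body, no exception) → 'L' (else) → 'G' (finally) → 'U' (after the try/except). Output: ZDLGU

Answer: ZDLGU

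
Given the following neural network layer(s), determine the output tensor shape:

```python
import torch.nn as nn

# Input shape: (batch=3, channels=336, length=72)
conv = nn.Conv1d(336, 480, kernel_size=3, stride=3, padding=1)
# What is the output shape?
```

Input: (3, 336, 72) -> Output: (3, 480, 24)

Answer: (3, 480, 24)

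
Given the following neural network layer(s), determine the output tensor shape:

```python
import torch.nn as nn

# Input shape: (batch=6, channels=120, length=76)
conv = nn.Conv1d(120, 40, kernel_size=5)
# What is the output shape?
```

Input: (6, 120, 76) -> Output: (6, 40, 72)

Answer: (6, 40, 72)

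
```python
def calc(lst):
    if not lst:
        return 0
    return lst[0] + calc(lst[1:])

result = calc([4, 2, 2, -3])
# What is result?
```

4 + 2 + 2 + (-3) + 0 = 5

Answer: 5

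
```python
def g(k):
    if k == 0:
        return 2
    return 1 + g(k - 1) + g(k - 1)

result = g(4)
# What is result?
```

g(k) = 1 + 2·g(k-1), g(0)=2. Closed form: (2+1)·2^4 - 1 = 47.

Answer: 47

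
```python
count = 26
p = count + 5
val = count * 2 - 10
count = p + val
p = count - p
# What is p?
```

Trace:
`count = 26` → count = 26
`p = count + 5` → p = 31
`val = count * 2 - 10` → val = 42
`count = p + val` → count = 73
`p = count - p` → p = 42
So p = 42

Answer: 42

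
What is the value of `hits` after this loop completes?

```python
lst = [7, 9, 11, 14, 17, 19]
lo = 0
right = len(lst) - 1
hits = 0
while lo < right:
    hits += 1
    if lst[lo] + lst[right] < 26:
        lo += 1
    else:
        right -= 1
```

Steps to find pair summing to 26
`hits` takes the values: 0 → 1 → 2 → 3 → 4 → 5

Answer: 5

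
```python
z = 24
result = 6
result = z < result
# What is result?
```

Trace:
`z = 24` → z = 24
`result = 6` → result = 6
`result = z < result` → result = False
So result = False

Answer: False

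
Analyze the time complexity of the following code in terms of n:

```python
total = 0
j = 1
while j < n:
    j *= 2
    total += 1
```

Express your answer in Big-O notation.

Each loop level contributes: log n. Multiplying the contributions gives O(log n).

Answer: O(log n)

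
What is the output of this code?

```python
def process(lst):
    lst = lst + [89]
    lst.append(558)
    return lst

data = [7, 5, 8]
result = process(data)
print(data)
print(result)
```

Key concept: rebinding parameter vs mutation.
Step by step:
`data = [7, 5, 8]` → data = [7, 5, 8]
`result = process(data)` → result = [7, 5, 8, 89, 558]
`print(data)` → prints [7, 5, 8]
`print(result)` → prints [7, 5, 8, 89, 558]

Answer:
[7, 5, 8]
[7, 5, 8, 89, 558]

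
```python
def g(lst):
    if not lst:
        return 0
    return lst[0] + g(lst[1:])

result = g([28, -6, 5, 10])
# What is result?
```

28 + (-6) + 5 + 10 + 0 = 37

Answer: 37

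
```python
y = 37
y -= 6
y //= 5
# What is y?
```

Trace:
`y = 37` → y = 37
`y -= 6` → y = 31
`y //= 5` → y = 6
So y = 6

Answer: 6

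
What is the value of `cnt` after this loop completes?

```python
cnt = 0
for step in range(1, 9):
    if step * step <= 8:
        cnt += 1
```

Count numbers where step² ≤ 8
`cnt` takes the values: 0 → 1 → 2

Answer: 2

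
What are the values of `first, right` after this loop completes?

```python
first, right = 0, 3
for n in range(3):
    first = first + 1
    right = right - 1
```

first goes 0→3, right goes 3→0
`first, right` takes the values: (0, 3) → (1, 3) → (1, 2) → (2, 2) → (2, 1) → (3, 1) → (3, 0)

Answer: 3, 0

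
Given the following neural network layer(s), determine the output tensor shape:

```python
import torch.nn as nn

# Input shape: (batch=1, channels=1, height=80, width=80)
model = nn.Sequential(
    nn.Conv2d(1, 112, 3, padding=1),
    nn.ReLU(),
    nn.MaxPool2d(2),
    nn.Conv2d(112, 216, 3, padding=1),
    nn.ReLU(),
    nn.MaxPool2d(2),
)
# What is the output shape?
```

Input: (1, 1, 80, 80) -> after first Conv2d: (1, 112, 80, 80) -> after first MaxPool2d: (1, 112, 40, 40) -> after second Conv2d: (1, 216, 40, 40) -> Output: (1, 216, 20, 20)

Answer: (1, 216, 20, 20)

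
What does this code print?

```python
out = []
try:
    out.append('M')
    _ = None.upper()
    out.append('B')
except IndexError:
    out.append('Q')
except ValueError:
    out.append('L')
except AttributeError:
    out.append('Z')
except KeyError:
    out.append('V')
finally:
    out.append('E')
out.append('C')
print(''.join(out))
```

Execution trace: 'M' (try body) → 'Z' (except AttributeError) → 'E' (finally) → 'C' (after the try/except). Output: MZEC

Answer: MZEC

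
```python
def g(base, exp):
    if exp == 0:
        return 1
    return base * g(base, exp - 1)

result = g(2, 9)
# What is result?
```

g(2, 9) = 2 * 2 * 2 * 2 * 2 * 2 * 2 * 2 * 2 = 512

Answer: 512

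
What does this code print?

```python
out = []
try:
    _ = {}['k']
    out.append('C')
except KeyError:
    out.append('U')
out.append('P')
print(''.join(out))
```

Execution trace: 'U' (except KeyError) → 'P' (after the try/except). Output: UP

Answer: UP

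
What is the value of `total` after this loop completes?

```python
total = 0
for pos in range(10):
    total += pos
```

Sum of 0 to 9 = 45
`total` takes the values: 0 → 1 → 3 → 6 → 10 → 15 → 21 → 28 → 36 → 45

Answer: 45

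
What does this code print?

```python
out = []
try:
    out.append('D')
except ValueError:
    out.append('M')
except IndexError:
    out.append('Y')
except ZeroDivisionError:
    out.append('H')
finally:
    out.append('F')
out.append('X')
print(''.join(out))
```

Execution trace: 'D' (try body, no exception) → 'F' (finally) → 'X' (after the try/except). Output: DFX

Answer: DFX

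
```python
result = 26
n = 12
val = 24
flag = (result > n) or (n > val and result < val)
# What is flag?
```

Trace:
`result = 26` → result = 26
`n = 12` → n = 12
`val = 24` → val = 24
`flag = (result > n) or (n > val and result < val)` → flag = True
So flag = True

Answer: True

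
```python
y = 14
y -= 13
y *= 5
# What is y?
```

Trace:
`y = 14` → y = 14
`y -= 13` → y = 1
`y *= 5` → y = 5
So y = 5

Answer: 5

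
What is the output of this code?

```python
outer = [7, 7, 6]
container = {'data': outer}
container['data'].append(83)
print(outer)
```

Key concept: dict holds reference to list.
Step by step:
`outer = [7, 7, 6]` → outer = [7, 7, 6]
`container = {'data': outer}` → container = {'data': [7, 7, 6]}
`container['data'].append(83)` → outer = [7, 7, 6, 83]; container = {'data': [7, 7, 6, 83]}
`print(outer)` → prints [7, 7, 6, 83]

Answer: [7, 7, 6, 83]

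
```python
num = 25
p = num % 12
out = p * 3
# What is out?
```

Trace:
`num = 25` → num = 25
`p = num % 12` → p = 1
`out = p * 3` → out = 3
So out = 3

Answer: 3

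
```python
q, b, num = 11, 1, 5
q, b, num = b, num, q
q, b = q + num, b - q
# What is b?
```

Trace:
`q, b, num = 11, 1, 5` → q = 11; b = 1; num = 5
`q, b, num = b, num, q` → q = 1; b = 5; num = 11
`q, b = q + num, b - q` → q = 12; b = 4
So b = 4

Answer: 4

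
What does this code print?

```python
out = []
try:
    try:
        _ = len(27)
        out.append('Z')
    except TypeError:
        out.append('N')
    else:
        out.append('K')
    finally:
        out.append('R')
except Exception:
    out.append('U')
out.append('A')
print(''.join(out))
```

Execution trace: 'N' (inner except TypeError) → 'R' (inner finally) → 'A' (after the try/except). Output: NRA

Answer: NRA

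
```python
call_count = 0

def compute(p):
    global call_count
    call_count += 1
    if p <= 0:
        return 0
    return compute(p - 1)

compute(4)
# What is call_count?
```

Linear recursion stepping by 1: 5 calls from p=4 down to ≤0.

Answer: 5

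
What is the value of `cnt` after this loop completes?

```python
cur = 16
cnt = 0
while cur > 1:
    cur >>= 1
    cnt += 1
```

Count right shifts until 1
`cnt` takes the values: 0 → 1 → 2 → 3 → 4

Answer: 4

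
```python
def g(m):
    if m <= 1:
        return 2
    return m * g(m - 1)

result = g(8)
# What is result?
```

g(8) = 8 * 7 * 6 * 5 * 4 * 3 * 2 * 2 = 80640

Answer: 80640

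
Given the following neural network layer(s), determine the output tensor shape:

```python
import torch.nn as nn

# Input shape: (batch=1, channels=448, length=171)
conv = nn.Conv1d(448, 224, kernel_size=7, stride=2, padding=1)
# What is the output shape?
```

Input: (1, 448, 171) -> Output: (1, 224, 84)

Answer: (1, 224, 84)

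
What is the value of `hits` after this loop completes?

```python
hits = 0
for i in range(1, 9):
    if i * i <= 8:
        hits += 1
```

Count numbers where i² ≤ 8
`hits` takes the values: 0 → 1 → 2

Answer: 2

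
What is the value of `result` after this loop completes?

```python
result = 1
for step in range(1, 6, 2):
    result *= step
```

Product of 1, 3, 5, ... up to 5
`result` takes the values: 1 → 3 → 15

Answer: 15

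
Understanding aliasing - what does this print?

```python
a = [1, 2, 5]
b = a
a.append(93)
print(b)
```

Key concept: basic list aliasing.
Step by step:
`a = [1, 2, 5]` → a = [1, 2, 5]
`b = a` → b = [1, 2, 5] (same object as a)
`a.append(93)` → a = [1, 2, 5, 93] (same object as b); b = [1, 2, 5, 93] (same object as a)
`print(b)` → prints [1, 2, 5, 93]

Answer: [1, 2, 5, 93]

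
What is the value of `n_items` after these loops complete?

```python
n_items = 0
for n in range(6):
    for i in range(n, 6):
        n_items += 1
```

Upper triangle: 6 + 5 + ... + 1
`n_items` takes the values: 0 → 1 → 2 → 3 → 4 → 5 → 6 → 7 → 8 → 9 → 10 → 11 → 12 → 13 → 14 → 15 → 16 → 17 → 18 → 19 → 20 → 21

Answer: 21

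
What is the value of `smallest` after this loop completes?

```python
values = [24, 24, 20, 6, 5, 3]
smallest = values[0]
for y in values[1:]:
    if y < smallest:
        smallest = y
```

Minimum of [24, 24, 20, 6, 5, 3]
`smallest` takes the values: 24 → 20 → 6 → 5 → 3

Answer: 3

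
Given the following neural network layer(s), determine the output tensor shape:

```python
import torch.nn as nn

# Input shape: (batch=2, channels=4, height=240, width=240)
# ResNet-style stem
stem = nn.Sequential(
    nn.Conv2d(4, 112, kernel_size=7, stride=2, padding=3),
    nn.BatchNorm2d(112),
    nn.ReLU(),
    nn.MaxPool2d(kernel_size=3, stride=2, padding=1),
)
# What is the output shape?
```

Input: (2, 4, 240, 240) -> after Conv2d 7x7 stride=2: (2, 112, 120, 120) -> Output: (2, 112, 60, 60)

Answer: (2, 112, 60, 60)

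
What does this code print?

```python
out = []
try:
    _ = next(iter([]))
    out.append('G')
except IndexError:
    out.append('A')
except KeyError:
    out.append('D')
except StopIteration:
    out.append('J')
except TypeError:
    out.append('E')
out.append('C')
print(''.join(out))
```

Execution trace: 'J' (except StopIteration) → 'C' (after the try/except). Output: JC

Answer: JC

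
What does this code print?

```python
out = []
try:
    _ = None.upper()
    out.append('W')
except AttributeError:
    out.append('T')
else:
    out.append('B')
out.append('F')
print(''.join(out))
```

Execution trace: 'T' (except AttributeError) → 'F' (after the try/except). Output: TF

Answer: TF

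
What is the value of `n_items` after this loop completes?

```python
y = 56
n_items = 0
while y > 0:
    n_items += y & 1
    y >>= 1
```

Count set bits in 56 (binary: 0b111000)
`n_items` takes the values: 0 → 1 → 2 → 3

Answer: 3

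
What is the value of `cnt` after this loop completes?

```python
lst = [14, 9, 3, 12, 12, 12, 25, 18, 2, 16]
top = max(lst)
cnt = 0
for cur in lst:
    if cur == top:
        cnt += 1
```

Count of max value 25 in [14, 9, 3, 12, 12, 12, 25, 18, 2, 16]
`cnt` takes the values: 0 → 1

Answer: 1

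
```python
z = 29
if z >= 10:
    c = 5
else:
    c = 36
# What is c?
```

Trace:
`z = 29` → z = 29
`if z >= 10: ...` → z >= 10 is True → c = 5
So c = 5

Answer: 5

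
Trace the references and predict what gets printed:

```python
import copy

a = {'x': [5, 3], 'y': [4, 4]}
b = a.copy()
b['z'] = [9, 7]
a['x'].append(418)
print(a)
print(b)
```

Key concept: shallow copy of dict with mutable values.
Step by step:
`a = {'x': [5, 3], 'y': [4, 4]}` → a = {'x': [5, 3], 'y': [4, 4]}
`b = a.copy()` → b = {'x': [5, 3], 'y': [4, 4]}
`b['z'] = [9, 7]` → b = {'x': [5, 3], 'y': [4, 4], 'z': [9, 7]}
`a['x'].append(418)` → a = {'x': [5, 3, 418], 'y': [4, 4]}; b = {'x': [5, 3, 418], 'y': [4, 4], 'z': [9, 7]}
`print(a)` → prints {'x': [5, 3, 418], 'y': [4, 4]}
`print(b)` → prints {'x': [5, 3, 418], 'y': [4, 4], 'z': [9, 7]}

Answer:
{'x': [5, 3, 418], 'y': [4, 4]}
{'x': [5, 3, 418], 'y': [4, 4], 'z': [9, 7]}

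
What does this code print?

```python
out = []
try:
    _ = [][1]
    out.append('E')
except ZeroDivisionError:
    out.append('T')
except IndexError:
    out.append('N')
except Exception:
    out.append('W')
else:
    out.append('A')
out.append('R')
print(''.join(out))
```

Execution trace: 'N' (except IndexError) → 'R' (after the try/except). Output: NR

Answer: NR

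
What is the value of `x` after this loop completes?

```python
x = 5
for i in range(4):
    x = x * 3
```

Multiply by 3, 4 times: 5 * 3^4 = 405
`x` takes the values: 5 → 15 → 45 → 135 → 405

Answer: 405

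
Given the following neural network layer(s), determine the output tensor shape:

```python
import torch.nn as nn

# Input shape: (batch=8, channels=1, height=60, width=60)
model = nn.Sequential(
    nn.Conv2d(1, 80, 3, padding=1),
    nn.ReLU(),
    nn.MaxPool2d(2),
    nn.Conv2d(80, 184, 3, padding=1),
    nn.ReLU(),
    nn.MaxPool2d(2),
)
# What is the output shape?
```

Input: (8, 1, 60, 60) -> after first Conv2d: (8, 80, 60, 60) -> after first MaxPool2d: (8, 80, 30, 30) -> after second Conv2d: (8, 184, 30, 30) -> Output: (8, 184, 15, 15)

Answer: (8, 184, 15, 15)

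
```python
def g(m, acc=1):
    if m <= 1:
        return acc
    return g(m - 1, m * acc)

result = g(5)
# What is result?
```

Accumulator trace (n, acc): (5, 1) -> (4, 5) -> (3, 20) -> (2, 60) -> (1, 120) -> return 120

Answer: 120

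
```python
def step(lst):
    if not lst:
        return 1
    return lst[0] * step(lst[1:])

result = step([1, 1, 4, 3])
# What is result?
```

Product over [1, 1, 4, 3] = 1 * 1 * 4 * 3 = 12

Answer: 12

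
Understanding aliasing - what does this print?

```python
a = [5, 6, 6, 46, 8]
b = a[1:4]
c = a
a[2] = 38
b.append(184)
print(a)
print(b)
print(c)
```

Key concept: slice vs alias.
Step by step:
`a = [5, 6, 6, 46, 8]` → a = [5, 6, 6, 46, 8]
`b = a[1:4]` → b = [6, 6, 46]
`c = a` → c = [5, 6, 6, 46, 8] (same object as a)
`a[2] = 38` → a = [5, 6, 38, 46, 8] (same object as c); c = [5, 6, 38, 46, 8] (same object as a)
`b.append(184)` → b = [6, 6, 46, 184]
`print(a)` → prints [5, 6, 38, 46, 8]
`print(b)` → prints [6, 6, 46, 184]
`print(c)` → prints [5, 6, 38, 46, 8]

Answer:
[5, 6, 38, 46, 8]
[6, 6, 46, 184]
[5, 6, 38, 46, 8]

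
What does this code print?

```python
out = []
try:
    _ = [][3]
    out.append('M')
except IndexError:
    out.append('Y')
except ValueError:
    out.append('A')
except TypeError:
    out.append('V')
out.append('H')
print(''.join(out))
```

Execution trace: 'Y' (except IndexError) → 'H' (after the try/except). Output: YH

Answer: YH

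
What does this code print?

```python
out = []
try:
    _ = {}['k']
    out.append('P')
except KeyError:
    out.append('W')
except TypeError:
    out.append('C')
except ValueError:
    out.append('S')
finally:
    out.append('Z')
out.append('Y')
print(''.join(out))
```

Execution trace: 'W' (except KeyError) → 'Z' (finally) → 'Y' (after the try/except). Output: WZY

Answer: WZY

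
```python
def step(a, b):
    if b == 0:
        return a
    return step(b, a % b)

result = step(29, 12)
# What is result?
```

step(29, 12) -> step(12, 5) -> step(5, 2) -> step(2, 1) -> step(1, 0) -> 1

Answer: 1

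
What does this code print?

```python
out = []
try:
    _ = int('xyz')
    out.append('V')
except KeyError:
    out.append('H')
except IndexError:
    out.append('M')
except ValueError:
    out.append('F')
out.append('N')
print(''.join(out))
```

Execution trace: 'F' (except ValueError) → 'N' (after the try/except). Output: FN

Answer: FN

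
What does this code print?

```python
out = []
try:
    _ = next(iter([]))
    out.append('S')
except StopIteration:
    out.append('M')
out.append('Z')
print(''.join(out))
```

Execution trace: 'M' (except StopIteration) → 'Z' (after the try/except). Output: MZ

Answer: MZ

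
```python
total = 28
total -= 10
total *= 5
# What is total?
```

Trace:
`total = 28` → total = 28
`total -= 10` → total = 18
`total *= 5` → total = 90
So total = 90

Answer: 90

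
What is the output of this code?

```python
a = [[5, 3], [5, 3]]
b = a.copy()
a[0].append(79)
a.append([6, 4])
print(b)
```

Key concept: shallow copy with nested lists.
Step by step:
`a = [[5, 3], [5, 3]]` → a = [[5, 3], [5, 3]]
`b = a.copy()` → b = [[5, 3], [5, 3]]
`a[0].append(79)` → a = [[5, 3, 79], [5, 3]]; b = [[5, 3, 79], [5, 3]]
`a.append([6, 4])` → a = [[5, 3, 79], [5, 3], [6, 4]]
`print(b)` → prints [[5, 3, 79], [5, 3]]

Answer: [[5, 3, 79], [5, 3]]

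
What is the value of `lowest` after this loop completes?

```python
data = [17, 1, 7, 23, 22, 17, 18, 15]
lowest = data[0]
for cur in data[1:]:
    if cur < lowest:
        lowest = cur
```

Minimum of [17, 1, 7, 23, 22, 17, 18, 15]
`lowest` takes the values: 17 → 1

Answer: 1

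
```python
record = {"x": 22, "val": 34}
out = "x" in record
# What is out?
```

Trace:
`record = {"x": 22, "val": 34}` → record = {'x': 22, 'val': 34}
`out = "x" in record` → out = True
So out = True

Answer: True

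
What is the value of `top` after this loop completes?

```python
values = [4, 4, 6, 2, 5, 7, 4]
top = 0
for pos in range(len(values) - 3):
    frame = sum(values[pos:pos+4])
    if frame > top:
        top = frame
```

Max sum of 4-element window in [4, 4, 6, 2, 5, 7, 4]
`top` takes the values: 0 → 16 → 17 → 20

Answer: 20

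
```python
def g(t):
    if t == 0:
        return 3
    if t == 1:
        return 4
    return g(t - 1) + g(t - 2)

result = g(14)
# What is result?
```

Build up from base cases: g(0)=3, g(1)=4, g(2)=7, g(3)=11, g(4)=18, g(5)=29, g(6)=47, ..., g(14)=2207

Answer: 2207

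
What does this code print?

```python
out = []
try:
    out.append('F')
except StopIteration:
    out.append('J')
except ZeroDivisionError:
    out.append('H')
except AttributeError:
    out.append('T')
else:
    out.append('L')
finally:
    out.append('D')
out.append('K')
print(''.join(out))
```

Execution trace: 'F' (try body, no exception) → 'L' (else) → 'D' (finally) → 'K' (after the try/except). Output: FLDK

Answer: FLDK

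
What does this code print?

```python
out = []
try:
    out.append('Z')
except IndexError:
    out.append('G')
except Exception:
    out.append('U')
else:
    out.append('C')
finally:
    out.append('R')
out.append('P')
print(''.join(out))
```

Execution trace: 'Z' (try body, no exception) → 'C' (else) → 'R' (finally) → 'P' (after the try/except). Output: ZCRP

Answer: ZCRP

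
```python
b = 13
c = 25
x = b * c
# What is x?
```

Trace:
`b = 13` → b = 13
`c = 25` → c = 25
`x = b * c` → x = 325
So x = 325

Answer: 325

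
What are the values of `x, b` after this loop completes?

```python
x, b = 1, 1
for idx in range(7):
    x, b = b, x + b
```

Fibonacci: after 7 iterations
`x, b` takes the values: (1, 1) → (1, 2) → (2, 3) → (3, 5) → (5, 8) → (8, 13) → (13, 21) → (21, 34)

Answer: 21, 34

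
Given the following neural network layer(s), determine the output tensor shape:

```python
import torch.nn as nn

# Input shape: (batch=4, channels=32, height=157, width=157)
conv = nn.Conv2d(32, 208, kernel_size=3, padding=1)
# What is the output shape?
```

Input: (4, 32, 157, 157) -> Output: (4, 208, 157, 157)

Answer: (4, 208, 157, 157)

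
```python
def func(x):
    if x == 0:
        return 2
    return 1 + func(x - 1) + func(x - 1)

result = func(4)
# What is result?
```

func(x) = 1 + 2·func(x-1), func(0)=2. Closed form: (2+1)·2^4 - 1 = 47.

Answer: 47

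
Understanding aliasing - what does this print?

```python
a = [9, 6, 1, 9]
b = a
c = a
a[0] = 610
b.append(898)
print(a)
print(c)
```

Key concept: multiple aliases.
Step by step:
`a = [9, 6, 1, 9]` → a = [9, 6, 1, 9]
`b = a` → b = [9, 6, 1, 9] (same object as a)
`c = a` → c = [9, 6, 1, 9] (same object as a, b)
`a[0] = 610` → a = [610, 6, 1, 9] (same object as b, c); b = [610, 6, 1, 9] (same object as a, c); c = [610, 6, 1, 9] (same object as a, b)
`b.append(898)` → a = [610, 6, 1, 9, 898] (same object as b, c); b = [610, 6, 1, 9, 898] (same object as a, c); c = [610, 6, 1, 9, 898] (same object as a, b)
`print(a)` → prints [610, 6, 1, 9, 898]
`print(c)` → prints [610, 6, 1, 9, 898]

Answer:
[610, 6, 1, 9, 898]
[610, 6, 1, 9, 898]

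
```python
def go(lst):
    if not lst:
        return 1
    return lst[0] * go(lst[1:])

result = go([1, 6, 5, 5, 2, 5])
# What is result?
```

Product over [1, 6, 5, 5, 2, 5] = 1 * 6 * 5 * 5 * 2 * 5 = 1500

Answer: 1500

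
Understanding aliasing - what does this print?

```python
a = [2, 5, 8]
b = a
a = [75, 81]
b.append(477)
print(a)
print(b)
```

Key concept: rebinding vs mutation: a is rebound to a new list, b still points at the original.
Step by step:
`a = [2, 5, 8]` → a = [2, 5, 8]
`b = a` → b = [2, 5, 8] (same object as a)
`a = [75, 81]` → a = [75, 81]
`b.append(477)` → b = [2, 5, 8, 477]
`print(a)` → prints [75, 81]
`print(b)` → prints [2, 5, 8, 477]

Answer:
[75, 81]
[2, 5, 8, 477]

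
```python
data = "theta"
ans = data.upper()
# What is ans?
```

Trace:
`data = "theta"` → data = 'theta'
`ans = data.upper()` → ans = 'THETA'
So ans = 'THETA'

Answer: 'THETA'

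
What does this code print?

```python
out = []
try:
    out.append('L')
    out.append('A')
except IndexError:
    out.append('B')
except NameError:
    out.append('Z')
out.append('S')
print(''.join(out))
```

Execution trace: 'L' (try body) → 'A' (try body, no exception) → 'S' (after the try/except). Output: LAS

Answer: LAS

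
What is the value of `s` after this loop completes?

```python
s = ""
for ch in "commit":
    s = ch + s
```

Reverse 'commit'
`s` takes the values: "" → "c" → "oc" → "moc" → "mmoc" → "immoc" → "timmoc"

Answer: "timmoc"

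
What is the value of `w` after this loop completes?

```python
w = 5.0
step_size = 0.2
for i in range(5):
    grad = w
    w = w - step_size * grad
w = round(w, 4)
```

Gradient descent: w = 5.0 * (1 - 0.2)^5
`w` takes the values: 5.0 → 4.0 → 3.2 → 2.56 → 2.048 → 1.6384

Answer: 1.6384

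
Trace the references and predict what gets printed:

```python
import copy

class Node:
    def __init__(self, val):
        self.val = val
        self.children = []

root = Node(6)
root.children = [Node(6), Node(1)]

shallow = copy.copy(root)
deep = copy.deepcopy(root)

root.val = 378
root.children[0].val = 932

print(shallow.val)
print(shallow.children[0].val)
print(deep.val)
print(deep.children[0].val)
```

Key concept: deep copy with custom objects.
Step by step:
`root = Node(6)` → root = Node(val=6, children=[])
`root.children = [Node(6), Node(1)]` → root = Node(val=6, children=[Node(val=6, children=[]), Node(val=1, children=[])])
`shallow = copy.copy(root)` → shallow = Node(val=6, children=[Node(val=6, children=[]), Node(val=1, children=[])])
`deep = copy.deepcopy(root)` → deep = Node(val=6, children=[Node(val=6, children=[]), Node(val=1, children=[])])
`root.val = 378` → root = Node(val=378, children=[Node(val=6, children=[]), Node(val=1, children=[])])
`root.children[0].val = 932` → root = Node(val=378, children=[Node(val=932, children=[]), Node(val=1, children=[])]); shallow = Node(val=6, children=[Node(val=932, children=[]), Node(val=1, children=[])])
`print(shallow.val)` → prints 6
`print(shallow.children[0].val)` → prints 932
`print(deep.val)` → prints 6
`print(deep.children[0].val)` → prints 6

Answer:
6
932
6
6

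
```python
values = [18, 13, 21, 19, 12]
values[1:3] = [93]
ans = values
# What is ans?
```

Trace:
`values = [18, 13, 21, 19, 12]` → values = [18, 13, 21, 19, 12]
`values[1:3] = [93]` → values = [18, 93, 19, 12]
`ans = values` → ans = [18, 93, 19, 12]
So ans = [18, 93, 19, 12]

Answer: [18, 93, 19, 12]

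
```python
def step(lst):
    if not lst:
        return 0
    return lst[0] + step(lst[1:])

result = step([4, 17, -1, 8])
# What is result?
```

4 + 17 + (-1) + 8 + 0 = 28

Answer: 28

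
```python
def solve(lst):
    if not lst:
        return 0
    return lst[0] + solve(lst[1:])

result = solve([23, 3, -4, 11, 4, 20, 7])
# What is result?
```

23 + 3 + (-4) + 11 + 4 + 20 + 7 + 0 = 64

Answer: 64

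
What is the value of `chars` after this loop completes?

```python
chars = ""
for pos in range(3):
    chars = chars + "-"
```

Repeat '-' 3 times
`chars` takes the values: "" → "-" → "--" → "---"

Answer: "---"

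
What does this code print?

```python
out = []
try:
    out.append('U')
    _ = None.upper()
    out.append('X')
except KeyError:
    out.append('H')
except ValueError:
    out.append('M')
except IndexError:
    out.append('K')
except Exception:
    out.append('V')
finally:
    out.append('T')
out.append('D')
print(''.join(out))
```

Execution trace: 'U' (try body) → 'V' (except Exception) → 'T' (finally) → 'D' (after the try/except). Output: UVTD

Answer: UVTD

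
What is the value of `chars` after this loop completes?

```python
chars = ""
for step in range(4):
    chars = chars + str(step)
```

Concatenate digits 0 to 3
`chars` takes the values: "" → "0" → "01" → "012" → "0123"

Answer: "0123"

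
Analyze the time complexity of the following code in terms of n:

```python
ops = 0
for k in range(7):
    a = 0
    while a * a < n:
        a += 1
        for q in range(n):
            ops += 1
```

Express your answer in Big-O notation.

Each loop level contributes: 1 × √n × n. Multiplying the contributions gives O(n√n).

Answer: O(n√n)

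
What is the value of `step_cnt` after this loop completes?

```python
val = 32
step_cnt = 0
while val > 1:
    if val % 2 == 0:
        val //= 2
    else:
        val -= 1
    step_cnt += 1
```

Steps to reduce 32 to 1
`step_cnt` takes the values: 0 → 1 → 2 → 3 → 4 → 5

Answer: 5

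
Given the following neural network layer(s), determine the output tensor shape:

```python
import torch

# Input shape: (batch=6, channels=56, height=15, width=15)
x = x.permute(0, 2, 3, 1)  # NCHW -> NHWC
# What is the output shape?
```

Input: (6, 56, 15, 15) -> Output: (6, 15, 15, 56)

Answer: (6, 15, 15, 56)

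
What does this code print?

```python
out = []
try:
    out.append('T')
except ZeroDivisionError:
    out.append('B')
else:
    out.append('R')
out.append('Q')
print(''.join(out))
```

Execution trace: 'T' (try body, no exception) → 'R' (else) → 'Q' (after the try/except). Output: TRQ

Answer: TRQ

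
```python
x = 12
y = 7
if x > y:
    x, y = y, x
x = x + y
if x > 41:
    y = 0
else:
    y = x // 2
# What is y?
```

Trace:
`x = 12` → x = 12
`y = 7` → y = 7
`if x > y: ...` → x > y is True → x = 7; y = 12
`x = x + y` → x = 19
`if x > 41: ...` → x > 41 is False, take else branch → y = 9
So y = 9

Answer: 9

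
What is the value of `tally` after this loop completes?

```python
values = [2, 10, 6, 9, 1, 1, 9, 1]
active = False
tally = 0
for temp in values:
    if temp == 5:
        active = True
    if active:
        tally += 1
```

Count elements after first 5 in [2, 10, 6, 9, 1, 1, 9, 1]
`tally` takes the values: 0

Answer: 0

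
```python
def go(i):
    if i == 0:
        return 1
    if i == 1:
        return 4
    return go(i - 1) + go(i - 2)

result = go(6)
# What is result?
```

Build up from base cases: go(0)=1, go(1)=4, go(2)=5, go(3)=9, go(4)=14, go(5)=23, go(6)=37

Answer: 37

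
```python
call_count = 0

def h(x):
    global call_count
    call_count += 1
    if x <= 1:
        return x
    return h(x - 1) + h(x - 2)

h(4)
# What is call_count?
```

Calls(x) = 1 + Calls(x-1) + Calls(x-2); Calls(0)=Calls(1)=1. For x=4 this gives 9.

Answer: 9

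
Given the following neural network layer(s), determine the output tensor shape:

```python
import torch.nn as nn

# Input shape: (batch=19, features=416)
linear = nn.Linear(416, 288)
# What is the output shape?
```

Input: (19, 416) -> Output: (19, 288)

Answer: (19, 288)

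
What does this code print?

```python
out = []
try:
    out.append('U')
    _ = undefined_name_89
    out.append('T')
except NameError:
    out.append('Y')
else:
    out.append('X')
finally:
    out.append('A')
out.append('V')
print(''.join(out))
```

Execution trace: 'U' (try body) → 'Y' (except NameError) → 'A' (finally) → 'V' (after the try/except). Output: UYAV

Answer: UYAV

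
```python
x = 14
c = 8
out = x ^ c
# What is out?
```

Trace:
`x = 14` → x = 14
`c = 8` → c = 8
`out = x ^ c` → out = 6
So out = 6

Answer: 6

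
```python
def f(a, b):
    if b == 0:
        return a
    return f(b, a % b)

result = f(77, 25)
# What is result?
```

f(77, 25) -> f(25, 2) -> f(2, 1) -> f(1, 0) -> 1

Answer: 1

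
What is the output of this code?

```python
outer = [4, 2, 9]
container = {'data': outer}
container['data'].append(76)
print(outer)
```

Key concept: dict holds reference to list.
Step by step:
`outer = [4, 2, 9]` → outer = [4, 2, 9]
`container = {'data': outer}` → container = {'data': [4, 2, 9]}
`container['data'].append(76)` → outer = [4, 2, 9, 76]; container = {'data': [4, 2, 9, 76]}
`print(outer)` → prints [4, 2, 9, 76]

Answer: [4, 2, 9, 76]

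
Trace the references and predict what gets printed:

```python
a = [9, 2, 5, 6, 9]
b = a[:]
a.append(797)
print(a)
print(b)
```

Key concept: slice [:] creates copy.
Step by step:
`a = [9, 2, 5, 6, 9]` → a = [9, 2, 5, 6, 9]
`b = a[:]` → b = [9, 2, 5, 6, 9]
`a.append(797)` → a = [9, 2, 5, 6, 9, 797]
`print(a)` → prints [9, 2, 5, 6, 9, 797]
`print(b)` → prints [9, 2, 5, 6, 9]

Answer:
[9, 2, 5, 6, 9, 797]
[9, 2, 5, 6, 9]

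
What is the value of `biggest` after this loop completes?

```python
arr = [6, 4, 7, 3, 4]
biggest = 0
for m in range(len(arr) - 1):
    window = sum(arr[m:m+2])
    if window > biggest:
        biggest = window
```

Max sum of 2-element window in [6, 4, 7, 3, 4]
`biggest` takes the values: 0 → 10 → 11

Answer: 11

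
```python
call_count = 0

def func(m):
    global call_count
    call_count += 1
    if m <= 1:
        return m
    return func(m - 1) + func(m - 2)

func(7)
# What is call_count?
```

Calls(m) = 1 + Calls(m-1) + Calls(m-2); Calls(0)=Calls(1)=1. For m=7 this gives 41.

Answer: 41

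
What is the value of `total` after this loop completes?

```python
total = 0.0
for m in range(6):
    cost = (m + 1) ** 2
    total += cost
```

Sum of squared losses 1² + 2² + ... + 6²
`total` takes the values: 0.0 → 1.0 → 5.0 → 14.0 → 30.0 → 55.0 → 91.0

Answer: 91.0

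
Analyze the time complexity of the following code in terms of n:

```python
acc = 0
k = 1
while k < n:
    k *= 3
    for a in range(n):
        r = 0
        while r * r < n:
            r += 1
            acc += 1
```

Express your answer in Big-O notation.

Each loop level contributes: log n × n × √n. Multiplying the contributions gives O(n√n log n).

Answer: O(n√n log n)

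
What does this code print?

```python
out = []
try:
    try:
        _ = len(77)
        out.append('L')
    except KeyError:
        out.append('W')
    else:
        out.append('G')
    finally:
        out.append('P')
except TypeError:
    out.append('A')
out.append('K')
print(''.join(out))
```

Execution trace: 'P' (inner finally) → 'A' (outer except TypeError) → 'K' (after the try/except). Output: PAK

Answer: PAK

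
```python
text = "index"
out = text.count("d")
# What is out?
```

Trace:
`text = "index"` → text = 'index'
`out = text.count("d")` → out = 1
So out = 1

Answer: 1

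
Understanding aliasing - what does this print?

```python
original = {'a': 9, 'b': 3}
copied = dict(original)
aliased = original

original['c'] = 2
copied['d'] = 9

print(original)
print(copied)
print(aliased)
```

Key concept: dict() creates copy, assignment creates alias.
Step by step:
`original = {'a': 9, 'b': 3}` → original = {'a': 9, 'b': 3}
`copied = dict(original)` → copied = {'a': 9, 'b': 3}
`aliased = original` → aliased = {'a': 9, 'b': 3} (same object as original)
`original['c'] = 2` → original = {'a': 9, 'b': 3, 'c': 2} (same object as aliased); aliased = {'a': 9, 'b': 3, 'c': 2} (same object as original)
`copied['d'] = 9` → copied = {'a': 9, 'b': 3, 'd': 9}
`print(original)` → prints {'a': 9, 'b': 3, 'c': 2}
`print(copied)` → prints {'a': 9, 'b': 3, 'd': 9}
`print(aliased)` → prints {'a': 9, 'b': 3, 'c': 2}

Answer:
{'a': 9, 'b': 3, 'c': 2}
{'a': 9, 'b': 3, 'd': 9}
{'a': 9, 'b': 3, 'c': 2}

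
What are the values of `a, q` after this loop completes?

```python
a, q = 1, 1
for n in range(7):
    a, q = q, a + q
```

Fibonacci: after 7 iterations
`a, q` takes the values: (1, 1) → (1, 2) → (2, 3) → (3, 5) → (5, 8) → (8, 13) → (13, 21) → (21, 34)

Answer: 21, 34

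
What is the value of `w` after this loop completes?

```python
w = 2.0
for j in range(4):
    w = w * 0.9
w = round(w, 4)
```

Exponential decay: 2.0 * 0.9^4
`w` takes the values: 2.0 → 1.8 → 1.62 → 1.458 → 1.3122

Answer: 1.3122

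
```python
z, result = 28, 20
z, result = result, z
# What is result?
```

Trace:
`z, result = 28, 20` → z = 28; result = 20
`z, result = result, z` → z = 20; result = 28
So result = 28

Answer: 28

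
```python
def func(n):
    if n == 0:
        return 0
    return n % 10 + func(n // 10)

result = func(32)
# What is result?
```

Sum of digits of 32: 2 + 3 = 5

Answer: 5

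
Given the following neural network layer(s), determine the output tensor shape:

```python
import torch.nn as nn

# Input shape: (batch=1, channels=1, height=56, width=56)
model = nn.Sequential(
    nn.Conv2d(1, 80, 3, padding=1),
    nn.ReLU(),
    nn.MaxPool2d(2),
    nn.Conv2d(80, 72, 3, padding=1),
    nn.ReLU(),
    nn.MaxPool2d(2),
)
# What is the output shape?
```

Input: (1, 1, 56, 56) -> after first Conv2d: (1, 80, 56, 56) -> after first MaxPool2d: (1, 80, 28, 28) -> after second Conv2d: (1, 72, 28, 28) -> Output: (1, 72, 14, 14)

Answer: (1, 72, 14, 14)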